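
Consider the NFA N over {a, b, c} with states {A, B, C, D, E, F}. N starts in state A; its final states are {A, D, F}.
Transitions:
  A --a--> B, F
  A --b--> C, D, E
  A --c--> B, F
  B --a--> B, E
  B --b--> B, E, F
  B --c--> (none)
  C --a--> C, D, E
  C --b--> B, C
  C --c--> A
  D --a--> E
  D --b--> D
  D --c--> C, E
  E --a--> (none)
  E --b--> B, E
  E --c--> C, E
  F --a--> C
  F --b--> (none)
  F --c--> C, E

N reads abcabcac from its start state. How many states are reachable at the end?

Start: {A}
read a: {B, F}
read b: {B, E, F}
read c: {C, E}
read a: {C, D, E}
read b: {B, C, D, E}
read c: {A, C, E}
read a: {B, C, D, E, F}
read c: {A, C, E}
Final reachable set {A, C, E} has 3 states.

3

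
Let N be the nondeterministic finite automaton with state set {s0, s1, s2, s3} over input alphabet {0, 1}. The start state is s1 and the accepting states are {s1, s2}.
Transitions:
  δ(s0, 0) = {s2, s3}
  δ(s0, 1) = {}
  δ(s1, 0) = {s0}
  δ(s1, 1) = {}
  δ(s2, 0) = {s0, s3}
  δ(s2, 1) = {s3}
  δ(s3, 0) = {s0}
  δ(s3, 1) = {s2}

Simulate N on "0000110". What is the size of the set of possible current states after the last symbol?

Start: {s1}
read 0: {s0}
read 0: {s2, s3}
read 0: {s0, s3}
read 0: {s0, s2, s3}
read 1: {s2, s3}
read 1: {s2, s3}
read 0: {s0, s3}
Final reachable set {s0, s3} has 2 states.

2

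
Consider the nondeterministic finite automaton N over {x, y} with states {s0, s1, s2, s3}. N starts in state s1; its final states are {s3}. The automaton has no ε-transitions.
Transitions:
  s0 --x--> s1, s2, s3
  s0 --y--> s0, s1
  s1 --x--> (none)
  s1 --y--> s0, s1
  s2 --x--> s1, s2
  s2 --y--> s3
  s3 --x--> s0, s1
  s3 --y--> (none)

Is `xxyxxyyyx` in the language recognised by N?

Start: {s1}
read x: {}
The reachable set is empty and stays empty for the remaining 8 symbols.
Reachable ∩ accepting = {} — empty.

rejected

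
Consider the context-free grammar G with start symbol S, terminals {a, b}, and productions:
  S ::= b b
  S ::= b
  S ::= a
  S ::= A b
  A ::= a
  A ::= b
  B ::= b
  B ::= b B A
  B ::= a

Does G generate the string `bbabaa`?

no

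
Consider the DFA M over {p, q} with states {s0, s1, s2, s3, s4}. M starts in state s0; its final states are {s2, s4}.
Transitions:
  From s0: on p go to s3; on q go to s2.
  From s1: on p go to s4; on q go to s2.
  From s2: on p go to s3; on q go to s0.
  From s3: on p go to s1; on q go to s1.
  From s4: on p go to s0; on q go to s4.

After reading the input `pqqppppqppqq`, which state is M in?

s0 --p--> s3
s3 --q--> s1
s1 --q--> s2
s2 --p--> s3
s3 --p--> s1
s1 --p--> s4
s4 --p--> s0
s0 --q--> s2
s2 --p--> s3
s3 --p--> s1
s1 --q--> s2
s2 --q--> s0

s0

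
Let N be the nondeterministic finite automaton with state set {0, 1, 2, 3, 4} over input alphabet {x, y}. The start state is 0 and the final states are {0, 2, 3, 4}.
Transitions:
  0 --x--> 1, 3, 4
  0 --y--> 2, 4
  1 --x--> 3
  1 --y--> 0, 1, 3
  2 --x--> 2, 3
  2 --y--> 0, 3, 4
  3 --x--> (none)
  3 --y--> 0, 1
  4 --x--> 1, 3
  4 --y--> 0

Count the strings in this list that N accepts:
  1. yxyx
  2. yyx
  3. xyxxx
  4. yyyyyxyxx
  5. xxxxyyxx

4

yxyx: accepted
yyx: accepted
xyxxx: accepted
yyyyyxyxx: accepted
xxxxyyxx: rejected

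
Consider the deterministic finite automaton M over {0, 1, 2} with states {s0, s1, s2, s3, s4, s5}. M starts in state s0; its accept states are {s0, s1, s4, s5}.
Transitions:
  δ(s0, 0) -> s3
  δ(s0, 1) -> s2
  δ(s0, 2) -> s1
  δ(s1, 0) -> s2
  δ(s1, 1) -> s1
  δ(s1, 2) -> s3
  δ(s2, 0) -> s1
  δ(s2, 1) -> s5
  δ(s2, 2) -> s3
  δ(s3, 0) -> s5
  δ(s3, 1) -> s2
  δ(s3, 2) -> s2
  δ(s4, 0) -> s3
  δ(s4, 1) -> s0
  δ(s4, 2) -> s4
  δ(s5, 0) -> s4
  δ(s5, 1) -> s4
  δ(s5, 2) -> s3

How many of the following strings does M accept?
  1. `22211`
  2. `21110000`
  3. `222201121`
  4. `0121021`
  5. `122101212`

`22211`: accepted
`21110000`: accepted
`222201121`: accepted
`0121021`: rejected
`122101212`: rejected

3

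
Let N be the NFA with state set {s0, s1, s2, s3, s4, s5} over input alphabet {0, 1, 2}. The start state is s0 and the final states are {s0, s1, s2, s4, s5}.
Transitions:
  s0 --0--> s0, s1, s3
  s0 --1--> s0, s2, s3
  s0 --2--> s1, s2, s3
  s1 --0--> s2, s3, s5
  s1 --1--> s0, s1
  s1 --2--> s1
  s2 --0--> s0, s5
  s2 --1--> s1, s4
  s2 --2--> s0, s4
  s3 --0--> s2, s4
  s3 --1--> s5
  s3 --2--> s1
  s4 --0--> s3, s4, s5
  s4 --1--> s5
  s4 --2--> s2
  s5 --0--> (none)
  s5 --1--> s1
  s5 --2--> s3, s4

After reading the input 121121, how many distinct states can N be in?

Start: {s0}
read 1: {s0, s2, s3}
read 2: {s0, s1, s2, s3, s4}
read 1: {s0, s1, s2, s3, s4, s5}
read 1: {s0, s1, s2, s3, s4, s5}
read 2: {s0, s1, s2, s3, s4}
read 1: {s0, s1, s2, s3, s4, s5}
Final reachable set {s0, s1, s2, s3, s4, s5} has 6 states.

6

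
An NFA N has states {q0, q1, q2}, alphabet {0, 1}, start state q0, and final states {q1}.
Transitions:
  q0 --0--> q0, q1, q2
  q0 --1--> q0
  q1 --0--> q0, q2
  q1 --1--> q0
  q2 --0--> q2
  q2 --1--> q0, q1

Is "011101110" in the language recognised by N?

accepted

Start: {q0}
read 0: {q0, q1, q2}
read 1: {q0, q1}
read 1: {q0}
read 1: {q0}
read 0: {q0, q1, q2}
read 1: {q0, q1}
read 1: {q0}
read 1: {q0}
read 0: {q0, q1, q2}
Reachable ∩ accepting = {q1} — nonempty.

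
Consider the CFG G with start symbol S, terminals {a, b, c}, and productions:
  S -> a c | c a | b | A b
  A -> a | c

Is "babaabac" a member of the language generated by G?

no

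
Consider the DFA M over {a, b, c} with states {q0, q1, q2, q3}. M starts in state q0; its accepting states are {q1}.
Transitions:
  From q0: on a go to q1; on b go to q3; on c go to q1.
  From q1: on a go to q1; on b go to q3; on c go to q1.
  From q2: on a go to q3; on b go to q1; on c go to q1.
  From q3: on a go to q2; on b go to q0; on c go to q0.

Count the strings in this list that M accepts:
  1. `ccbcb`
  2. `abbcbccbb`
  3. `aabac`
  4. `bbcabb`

`ccbcb`: rejected
`abbcbccbb`: rejected
`aabac`: accepted
`bbcabb`: rejected

1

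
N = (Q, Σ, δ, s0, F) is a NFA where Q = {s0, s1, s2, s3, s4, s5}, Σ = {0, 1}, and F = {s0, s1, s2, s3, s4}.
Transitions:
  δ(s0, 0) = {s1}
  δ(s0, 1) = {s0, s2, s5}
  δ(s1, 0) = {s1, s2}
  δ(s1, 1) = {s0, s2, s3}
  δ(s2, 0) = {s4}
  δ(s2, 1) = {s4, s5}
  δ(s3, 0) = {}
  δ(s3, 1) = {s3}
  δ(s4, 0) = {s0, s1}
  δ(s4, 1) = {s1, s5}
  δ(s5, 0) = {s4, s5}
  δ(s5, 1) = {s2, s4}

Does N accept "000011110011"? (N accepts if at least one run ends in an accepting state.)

Start: {s0}
read 0: {s1}
read 0: {s1, s2}
read 0: {s1, s2, s4}
read 0: {s0, s1, s2, s4}
read 1: {s0, s1, s2, s3, s4, s5}
read 1: {s0, s1, s2, s3, s4, s5}
read 1: {s0, s1, s2, s3, s4, s5}
read 1: {s0, s1, s2, s3, s4, s5}
read 0: {s0, s1, s2, s4, s5}
read 0: {s0, s1, s2, s4, s5}
read 1: {s0, s1, s2, s3, s4, s5}
read 1: {s0, s1, s2, s3, s4, s5}
Reachable ∩ accepting = {s0, s1, s2, s3, s4} — nonempty.

accepted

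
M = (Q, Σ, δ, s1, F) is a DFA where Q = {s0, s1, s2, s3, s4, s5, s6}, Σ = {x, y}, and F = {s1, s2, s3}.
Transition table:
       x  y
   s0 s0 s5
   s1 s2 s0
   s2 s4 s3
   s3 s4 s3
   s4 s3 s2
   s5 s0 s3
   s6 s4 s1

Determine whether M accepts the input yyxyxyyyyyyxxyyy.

accepted

s1 --y--> s0
s0 --y--> s5
s5 --x--> s0
s0 --y--> s5
s5 --x--> s0
s0 --y--> s5
s5 --y--> s3
s3 --y--> s3
s3 --y--> s3
s3 --y--> s3
s3 --y--> s3
s3 --x--> s4
s4 --x--> s3
s3 --y--> s3
s3 --y--> s3
s3 --y--> s3
End in state s3, which is an accepting state.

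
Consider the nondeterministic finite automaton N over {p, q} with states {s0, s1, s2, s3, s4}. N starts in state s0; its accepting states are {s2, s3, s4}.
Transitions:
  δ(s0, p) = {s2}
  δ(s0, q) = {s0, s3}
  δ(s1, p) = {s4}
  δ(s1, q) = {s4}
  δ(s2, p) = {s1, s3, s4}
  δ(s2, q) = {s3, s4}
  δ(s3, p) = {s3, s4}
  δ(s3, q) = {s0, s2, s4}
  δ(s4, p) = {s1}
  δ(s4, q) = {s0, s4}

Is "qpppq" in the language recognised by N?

accepted

Start: {s0}
read q: {s0, s3}
read p: {s2, s3, s4}
read p: {s1, s3, s4}
read p: {s1, s3, s4}
read q: {s0, s2, s4}
Reachable ∩ accepting = {s2, s4} — nonempty.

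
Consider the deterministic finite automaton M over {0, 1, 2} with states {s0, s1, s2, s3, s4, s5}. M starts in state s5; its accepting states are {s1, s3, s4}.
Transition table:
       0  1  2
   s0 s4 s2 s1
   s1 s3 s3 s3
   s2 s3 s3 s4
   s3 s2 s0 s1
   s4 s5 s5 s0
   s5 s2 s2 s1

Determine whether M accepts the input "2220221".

s5 --2--> s1
s1 --2--> s3
s3 --2--> s1
s1 --0--> s3
s3 --2--> s1
s1 --2--> s3
s3 --1--> s0
End in state s0, which is not an accepting state.

rejected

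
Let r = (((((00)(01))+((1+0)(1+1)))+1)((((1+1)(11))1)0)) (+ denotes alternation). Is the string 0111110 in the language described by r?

Split as 01·11110: ((((00)(01))+((1+0)(1+1)))+1) matches 01 and ((((1+1)(11))1)0) matches 11110.

yes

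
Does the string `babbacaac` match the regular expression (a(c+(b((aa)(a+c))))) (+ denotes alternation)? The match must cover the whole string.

no

No split of babbacaac into u·v has a matching u and (c+(b((aa)(a+c)))) matching v.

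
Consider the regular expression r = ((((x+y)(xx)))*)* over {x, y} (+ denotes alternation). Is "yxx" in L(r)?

yes

Split into 1 piece yxx; each matches (((x+y)(xx)))*.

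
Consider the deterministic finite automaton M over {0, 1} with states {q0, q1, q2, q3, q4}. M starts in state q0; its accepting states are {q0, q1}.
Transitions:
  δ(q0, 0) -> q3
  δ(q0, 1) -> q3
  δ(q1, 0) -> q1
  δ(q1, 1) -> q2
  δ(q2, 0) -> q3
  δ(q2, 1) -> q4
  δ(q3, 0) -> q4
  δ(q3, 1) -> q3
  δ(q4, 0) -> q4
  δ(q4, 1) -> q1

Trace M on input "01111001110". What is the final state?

q0 --0--> q3
q3 --1--> q3
q3 --1--> q3
q3 --1--> q3
q3 --1--> q3
q3 --0--> q4
q4 --0--> q4
q4 --1--> q1
q1 --1--> q2
q2 --1--> q4
q4 --0--> q4

q4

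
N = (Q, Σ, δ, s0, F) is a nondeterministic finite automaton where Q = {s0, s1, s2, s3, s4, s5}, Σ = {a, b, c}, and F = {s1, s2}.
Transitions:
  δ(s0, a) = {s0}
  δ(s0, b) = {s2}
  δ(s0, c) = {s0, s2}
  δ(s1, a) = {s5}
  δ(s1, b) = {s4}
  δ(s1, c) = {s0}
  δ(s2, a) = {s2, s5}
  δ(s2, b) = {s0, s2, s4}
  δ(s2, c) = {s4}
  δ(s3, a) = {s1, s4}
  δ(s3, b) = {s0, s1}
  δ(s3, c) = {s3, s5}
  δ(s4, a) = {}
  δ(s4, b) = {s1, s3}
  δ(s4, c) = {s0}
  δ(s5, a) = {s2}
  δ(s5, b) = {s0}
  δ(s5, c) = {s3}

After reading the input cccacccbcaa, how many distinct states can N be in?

3

Start: {s0}
read c: {s0, s2}
read c: {s0, s2, s4}
read c: {s0, s2, s4}
read a: {s0, s2, s5}
read c: {s0, s2, s3, s4}
read c: {s0, s2, s3, s4, s5}
read c: {s0, s2, s3, s4, s5}
read b: {s0, s1, s2, s3, s4}
read c: {s0, s2, s3, s4, s5}
read a: {s0, s1, s2, s4, s5}
read a: {s0, s2, s5}
Final reachable set {s0, s2, s5} has 3 states.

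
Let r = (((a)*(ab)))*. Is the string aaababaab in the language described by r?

yes

Split into 3 pieces aaab · ab · aab; each matches ((a)*(ab)).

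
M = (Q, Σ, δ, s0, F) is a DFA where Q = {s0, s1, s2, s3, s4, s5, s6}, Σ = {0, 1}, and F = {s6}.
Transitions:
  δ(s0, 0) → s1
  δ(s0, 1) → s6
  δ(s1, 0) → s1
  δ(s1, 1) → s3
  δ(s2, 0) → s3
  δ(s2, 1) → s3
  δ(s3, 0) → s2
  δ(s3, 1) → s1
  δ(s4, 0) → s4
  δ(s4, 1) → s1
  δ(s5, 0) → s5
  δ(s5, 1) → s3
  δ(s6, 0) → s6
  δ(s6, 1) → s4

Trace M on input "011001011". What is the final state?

s0 --0--> s1
s1 --1--> s3
s3 --1--> s1
s1 --0--> s1
s1 --0--> s1
s1 --1--> s3
s3 --0--> s2
s2 --1--> s3
s3 --1--> s1

s1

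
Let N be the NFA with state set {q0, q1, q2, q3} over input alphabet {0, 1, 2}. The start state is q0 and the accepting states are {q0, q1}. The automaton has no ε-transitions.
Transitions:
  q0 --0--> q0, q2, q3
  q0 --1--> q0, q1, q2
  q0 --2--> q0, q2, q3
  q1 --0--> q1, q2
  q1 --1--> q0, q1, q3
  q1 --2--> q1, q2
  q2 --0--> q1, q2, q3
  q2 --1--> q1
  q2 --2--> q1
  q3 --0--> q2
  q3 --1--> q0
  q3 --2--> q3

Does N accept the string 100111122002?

accepted

Start: {q0}
read 1: {q0, q1, q2}
read 0: {q0, q1, q2, q3}
read 0: {q0, q1, q2, q3}
read 1: {q0, q1, q2, q3}
read 1: {q0, q1, q2, q3}
read 1: {q0, q1, q2, q3}
read 1: {q0, q1, q2, q3}
read 2: {q0, q1, q2, q3}
read 2: {q0, q1, q2, q3}
read 0: {q0, q1, q2, q3}
read 0: {q0, q1, q2, q3}
read 2: {q0, q1, q2, q3}
Reachable ∩ accepting = {q0, q1} — nonempty.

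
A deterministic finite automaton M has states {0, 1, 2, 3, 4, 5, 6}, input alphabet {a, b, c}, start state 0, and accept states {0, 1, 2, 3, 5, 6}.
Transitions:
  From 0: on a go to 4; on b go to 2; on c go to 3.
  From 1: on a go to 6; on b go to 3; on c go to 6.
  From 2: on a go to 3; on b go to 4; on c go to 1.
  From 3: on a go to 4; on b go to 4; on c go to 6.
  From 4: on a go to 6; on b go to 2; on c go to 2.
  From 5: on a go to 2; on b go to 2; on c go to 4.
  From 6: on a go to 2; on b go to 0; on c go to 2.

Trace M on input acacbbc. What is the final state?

0 --a--> 4
4 --c--> 2
2 --a--> 3
3 --c--> 6
6 --b--> 0
0 --b--> 2
2 --c--> 1

1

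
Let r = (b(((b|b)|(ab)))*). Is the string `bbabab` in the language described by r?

yes

Split as b·babab: b matches b and (((b|b)|(ab)))* matches babab.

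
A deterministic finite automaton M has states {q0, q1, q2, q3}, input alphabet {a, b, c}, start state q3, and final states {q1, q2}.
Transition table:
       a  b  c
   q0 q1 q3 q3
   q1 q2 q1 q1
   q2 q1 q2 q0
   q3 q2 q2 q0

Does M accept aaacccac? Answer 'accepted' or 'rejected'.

q3 --a--> q2
q2 --a--> q1
q1 --a--> q2
q2 --c--> q0
q0 --c--> q3
q3 --c--> q0
q0 --a--> q1
q1 --c--> q1
End in state q1, which is an accepting state.

accepted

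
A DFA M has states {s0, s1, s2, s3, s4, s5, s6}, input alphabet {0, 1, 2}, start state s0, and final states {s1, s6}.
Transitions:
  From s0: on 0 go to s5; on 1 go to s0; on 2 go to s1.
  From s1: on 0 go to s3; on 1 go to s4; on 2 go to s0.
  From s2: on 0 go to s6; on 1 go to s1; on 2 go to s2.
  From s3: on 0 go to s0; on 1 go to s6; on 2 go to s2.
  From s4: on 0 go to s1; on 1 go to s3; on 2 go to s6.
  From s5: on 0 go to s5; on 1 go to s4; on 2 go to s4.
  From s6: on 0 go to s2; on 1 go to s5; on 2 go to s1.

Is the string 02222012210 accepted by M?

s0 --0--> s5
s5 --2--> s4
s4 --2--> s6
s6 --2--> s1
s1 --2--> s0
s0 --0--> s5
s5 --1--> s4
s4 --2--> s6
s6 --2--> s1
s1 --1--> s4
s4 --0--> s1
End in state s1, which is an accepting state.

accepted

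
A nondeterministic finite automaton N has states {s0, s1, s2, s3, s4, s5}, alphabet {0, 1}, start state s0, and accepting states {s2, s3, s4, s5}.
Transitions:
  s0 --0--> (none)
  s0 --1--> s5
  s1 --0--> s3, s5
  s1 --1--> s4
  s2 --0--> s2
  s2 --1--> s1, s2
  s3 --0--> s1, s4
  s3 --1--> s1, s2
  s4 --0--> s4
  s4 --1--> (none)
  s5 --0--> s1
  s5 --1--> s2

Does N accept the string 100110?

accepted

Start: {s0}
read 1: {s5}
read 0: {s1}
read 0: {s3, s5}
read 1: {s1, s2}
read 1: {s1, s2, s4}
read 0: {s2, s3, s4, s5}
Reachable ∩ accepting = {s2, s3, s4, s5} — nonempty.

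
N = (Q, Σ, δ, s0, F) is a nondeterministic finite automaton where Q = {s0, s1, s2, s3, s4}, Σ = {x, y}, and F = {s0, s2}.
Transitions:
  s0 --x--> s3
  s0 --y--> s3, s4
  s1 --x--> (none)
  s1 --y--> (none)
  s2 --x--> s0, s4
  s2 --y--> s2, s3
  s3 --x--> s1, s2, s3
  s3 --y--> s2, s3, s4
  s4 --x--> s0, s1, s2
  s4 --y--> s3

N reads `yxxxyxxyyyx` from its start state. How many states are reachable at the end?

Start: {s0}
read y: {s3, s4}
read x: {s0, s1, s2, s3}
read x: {s0, s1, s2, s3, s4}
read x: {s0, s1, s2, s3, s4}
read y: {s2, s3, s4}
read x: {s0, s1, s2, s3, s4}
read x: {s0, s1, s2, s3, s4}
read y: {s2, s3, s4}
read y: {s2, s3, s4}
read y: {s2, s3, s4}
read x: {s0, s1, s2, s3, s4}
Final reachable set {s0, s1, s2, s3, s4} has 5 states.

5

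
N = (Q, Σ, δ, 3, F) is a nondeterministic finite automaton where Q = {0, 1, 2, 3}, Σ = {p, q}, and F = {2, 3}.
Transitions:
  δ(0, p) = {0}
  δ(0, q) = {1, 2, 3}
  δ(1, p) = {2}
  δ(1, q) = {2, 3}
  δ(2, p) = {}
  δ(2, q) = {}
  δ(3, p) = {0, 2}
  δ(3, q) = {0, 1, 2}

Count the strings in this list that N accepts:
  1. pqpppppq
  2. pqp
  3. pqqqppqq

pqpppppq: accepted
pqp: accepted
pqqqppqq: accepted

3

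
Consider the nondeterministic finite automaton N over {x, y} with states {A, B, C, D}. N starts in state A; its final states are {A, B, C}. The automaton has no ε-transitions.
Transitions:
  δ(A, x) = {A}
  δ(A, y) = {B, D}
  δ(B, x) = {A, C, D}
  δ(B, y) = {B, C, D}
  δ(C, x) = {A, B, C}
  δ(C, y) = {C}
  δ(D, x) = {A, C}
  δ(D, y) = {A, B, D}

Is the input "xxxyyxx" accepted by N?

accepted

Start: {A}
read x: {A}
read x: {A}
read x: {A}
read y: {B, D}
read y: {A, B, C, D}
read x: {A, B, C, D}
read x: {A, B, C, D}
Reachable ∩ accepting = {A, B, C} — nonempty.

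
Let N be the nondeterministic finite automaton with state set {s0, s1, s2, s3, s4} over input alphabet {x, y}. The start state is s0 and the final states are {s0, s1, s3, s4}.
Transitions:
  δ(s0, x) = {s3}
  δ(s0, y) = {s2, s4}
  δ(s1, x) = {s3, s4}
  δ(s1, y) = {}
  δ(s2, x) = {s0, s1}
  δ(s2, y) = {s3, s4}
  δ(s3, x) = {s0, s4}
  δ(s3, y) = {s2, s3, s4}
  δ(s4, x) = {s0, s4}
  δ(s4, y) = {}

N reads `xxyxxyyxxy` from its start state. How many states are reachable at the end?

Start: {s0}
read x: {s3}
read x: {s0, s4}
read y: {s2, s4}
read x: {s0, s1, s4}
read x: {s0, s3, s4}
read y: {s2, s3, s4}
read y: {s2, s3, s4}
read x: {s0, s1, s4}
read x: {s0, s3, s4}
read y: {s2, s3, s4}
Final reachable set {s2, s3, s4} has 3 states.

3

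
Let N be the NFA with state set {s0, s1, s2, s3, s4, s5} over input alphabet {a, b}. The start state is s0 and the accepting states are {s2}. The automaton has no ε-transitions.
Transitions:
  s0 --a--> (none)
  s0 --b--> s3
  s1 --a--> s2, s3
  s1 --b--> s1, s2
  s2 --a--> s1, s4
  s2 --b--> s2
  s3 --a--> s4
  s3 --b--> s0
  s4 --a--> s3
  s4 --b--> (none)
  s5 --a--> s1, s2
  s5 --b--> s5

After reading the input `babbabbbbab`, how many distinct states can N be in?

Start: {s0}
read b: {s3}
read a: {s4}
read b: {}
The reachable set is empty and stays empty for the remaining 8 symbols.
Final reachable set {} has 0 states.

0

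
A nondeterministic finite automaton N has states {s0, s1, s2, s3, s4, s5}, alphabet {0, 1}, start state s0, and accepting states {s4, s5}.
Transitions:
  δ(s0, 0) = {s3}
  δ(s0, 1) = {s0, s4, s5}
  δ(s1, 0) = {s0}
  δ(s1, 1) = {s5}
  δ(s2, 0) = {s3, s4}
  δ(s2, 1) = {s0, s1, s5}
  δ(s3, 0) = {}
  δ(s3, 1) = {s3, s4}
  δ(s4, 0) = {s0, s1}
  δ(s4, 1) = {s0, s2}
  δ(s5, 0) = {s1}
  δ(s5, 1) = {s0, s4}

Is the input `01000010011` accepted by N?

rejected

Start: {s0}
read 0: {s3}
read 1: {s3, s4}
read 0: {s0, s1}
read 0: {s0, s3}
read 0: {s3}
read 0: {}
The reachable set is empty and stays empty for the remaining 5 symbols.
Reachable ∩ accepting = {} — empty.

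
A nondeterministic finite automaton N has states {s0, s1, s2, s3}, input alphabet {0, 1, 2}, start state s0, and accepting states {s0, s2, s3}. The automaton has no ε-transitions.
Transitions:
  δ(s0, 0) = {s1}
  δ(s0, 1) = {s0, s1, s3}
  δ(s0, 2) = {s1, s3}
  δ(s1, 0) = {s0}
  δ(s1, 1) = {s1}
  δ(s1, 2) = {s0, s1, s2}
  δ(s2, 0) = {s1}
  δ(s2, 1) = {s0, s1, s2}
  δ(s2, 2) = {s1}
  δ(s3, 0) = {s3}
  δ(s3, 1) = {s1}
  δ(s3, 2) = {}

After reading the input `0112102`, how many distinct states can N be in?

4

Start: {s0}
read 0: {s1}
read 1: {s1}
read 1: {s1}
read 2: {s0, s1, s2}
read 1: {s0, s1, s2, s3}
read 0: {s0, s1, s3}
read 2: {s0, s1, s2, s3}
Final reachable set {s0, s1, s2, s3} has 4 states.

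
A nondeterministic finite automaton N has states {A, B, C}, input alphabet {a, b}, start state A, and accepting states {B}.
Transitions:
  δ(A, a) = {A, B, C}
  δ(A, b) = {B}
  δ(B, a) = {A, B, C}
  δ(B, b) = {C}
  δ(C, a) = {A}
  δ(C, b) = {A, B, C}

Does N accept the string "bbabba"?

rejected

Start: {A}
read b: {B}
read b: {C}
read a: {A}
read b: {B}
read b: {C}
read a: {A}
Reachable ∩ accepting = {} — empty.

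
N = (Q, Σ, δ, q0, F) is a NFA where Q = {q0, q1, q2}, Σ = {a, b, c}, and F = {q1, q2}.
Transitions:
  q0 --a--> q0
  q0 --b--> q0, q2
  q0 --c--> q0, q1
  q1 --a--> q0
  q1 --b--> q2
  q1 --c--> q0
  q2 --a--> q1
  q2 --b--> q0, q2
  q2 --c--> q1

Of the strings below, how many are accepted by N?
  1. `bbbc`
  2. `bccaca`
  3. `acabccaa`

1

`bbbc`: accepted
`bccaca`: rejected
`acabccaa`: rejected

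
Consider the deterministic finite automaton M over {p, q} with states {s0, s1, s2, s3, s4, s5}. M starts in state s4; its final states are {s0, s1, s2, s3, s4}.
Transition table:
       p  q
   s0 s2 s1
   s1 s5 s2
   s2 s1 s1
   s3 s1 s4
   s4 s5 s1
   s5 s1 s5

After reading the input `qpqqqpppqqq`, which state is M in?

s4 --q--> s1
s1 --p--> s5
s5 --q--> s5
s5 --q--> s5
s5 --q--> s5
s5 --p--> s1
s1 --p--> s5
s5 --p--> s1
s1 --q--> s2
s2 --q--> s1
s1 --q--> s2

s2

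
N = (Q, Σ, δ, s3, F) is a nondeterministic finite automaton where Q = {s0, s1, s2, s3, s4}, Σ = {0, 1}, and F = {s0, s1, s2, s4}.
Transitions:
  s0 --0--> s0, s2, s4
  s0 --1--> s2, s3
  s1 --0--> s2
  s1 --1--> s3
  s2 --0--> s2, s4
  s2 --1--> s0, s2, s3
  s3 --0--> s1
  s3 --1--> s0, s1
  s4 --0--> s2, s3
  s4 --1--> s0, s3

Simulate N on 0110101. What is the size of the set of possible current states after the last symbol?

Start: {s3}
read 0: {s1}
read 1: {s3}
read 1: {s0, s1}
read 0: {s0, s2, s4}
read 1: {s0, s2, s3}
read 0: {s0, s1, s2, s4}
read 1: {s0, s2, s3}
Final reachable set {s0, s2, s3} has 3 states.

3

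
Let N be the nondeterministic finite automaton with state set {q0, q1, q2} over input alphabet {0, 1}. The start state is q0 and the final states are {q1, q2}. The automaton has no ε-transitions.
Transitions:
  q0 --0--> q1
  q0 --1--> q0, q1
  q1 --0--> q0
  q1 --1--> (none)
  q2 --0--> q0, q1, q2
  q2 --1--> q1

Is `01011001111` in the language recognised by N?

Start: {q0}
read 0: {q1}
read 1: {}
The reachable set is empty and stays empty for the remaining 9 symbols.
Reachable ∩ accepting = {} — empty.

rejected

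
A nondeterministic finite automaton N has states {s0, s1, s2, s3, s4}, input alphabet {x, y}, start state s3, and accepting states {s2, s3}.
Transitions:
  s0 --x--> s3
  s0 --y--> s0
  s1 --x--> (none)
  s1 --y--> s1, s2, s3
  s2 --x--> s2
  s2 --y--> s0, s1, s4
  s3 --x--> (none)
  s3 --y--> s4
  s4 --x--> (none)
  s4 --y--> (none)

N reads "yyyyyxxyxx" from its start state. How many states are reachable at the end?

Start: {s3}
read y: {s4}
read y: {}
The reachable set is empty and stays empty for the remaining 8 symbols.
Final reachable set {} has 0 states.

0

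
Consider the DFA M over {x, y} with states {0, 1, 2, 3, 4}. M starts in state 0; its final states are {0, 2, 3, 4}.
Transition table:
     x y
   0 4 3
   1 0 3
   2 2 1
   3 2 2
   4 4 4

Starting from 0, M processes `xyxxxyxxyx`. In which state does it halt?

0 --x--> 4
4 --y--> 4
4 --x--> 4
4 --x--> 4
4 --x--> 4
4 --y--> 4
4 --x--> 4
4 --x--> 4
4 --y--> 4
4 --x--> 4

4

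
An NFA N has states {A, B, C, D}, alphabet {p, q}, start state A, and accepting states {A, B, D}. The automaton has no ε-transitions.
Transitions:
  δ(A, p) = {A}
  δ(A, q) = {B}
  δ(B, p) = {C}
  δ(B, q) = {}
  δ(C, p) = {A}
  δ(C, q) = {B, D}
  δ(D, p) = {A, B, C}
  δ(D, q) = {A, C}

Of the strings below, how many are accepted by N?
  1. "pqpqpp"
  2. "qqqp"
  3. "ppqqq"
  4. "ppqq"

"pqpqpp": accepted
"qqqp": rejected
"ppqqq": rejected
"ppqq": rejected

1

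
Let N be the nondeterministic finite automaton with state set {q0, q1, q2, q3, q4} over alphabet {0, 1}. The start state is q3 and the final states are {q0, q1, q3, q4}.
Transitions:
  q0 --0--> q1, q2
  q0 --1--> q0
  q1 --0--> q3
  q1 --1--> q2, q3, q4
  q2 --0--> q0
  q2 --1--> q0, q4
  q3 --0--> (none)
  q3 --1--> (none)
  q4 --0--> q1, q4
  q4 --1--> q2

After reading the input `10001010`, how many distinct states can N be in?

Start: {q3}
read 1: {}
The reachable set is empty and stays empty for the remaining 7 symbols.
Final reachable set {} has 0 states.

0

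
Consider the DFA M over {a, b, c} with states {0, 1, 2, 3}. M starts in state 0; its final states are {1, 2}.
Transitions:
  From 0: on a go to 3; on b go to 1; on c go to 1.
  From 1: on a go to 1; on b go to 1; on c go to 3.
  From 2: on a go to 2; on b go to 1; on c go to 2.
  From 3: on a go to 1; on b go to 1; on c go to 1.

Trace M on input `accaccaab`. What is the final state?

0 --a--> 3
3 --c--> 1
1 --c--> 3
3 --a--> 1
1 --c--> 3
3 --c--> 1
1 --a--> 1
1 --a--> 1
1 --b--> 1

1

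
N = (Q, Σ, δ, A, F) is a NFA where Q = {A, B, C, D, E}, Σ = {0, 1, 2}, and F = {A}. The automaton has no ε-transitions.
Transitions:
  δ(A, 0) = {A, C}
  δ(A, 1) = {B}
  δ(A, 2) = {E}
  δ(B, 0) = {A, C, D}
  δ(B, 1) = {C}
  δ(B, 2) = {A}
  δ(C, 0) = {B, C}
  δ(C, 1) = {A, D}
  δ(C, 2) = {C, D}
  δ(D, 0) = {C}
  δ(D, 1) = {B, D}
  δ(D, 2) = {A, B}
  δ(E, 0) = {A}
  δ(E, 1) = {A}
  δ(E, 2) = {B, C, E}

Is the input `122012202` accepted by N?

rejected

Start: {A}
read 1: {B}
read 2: {A}
read 2: {E}
read 0: {A}
read 1: {B}
read 2: {A}
read 2: {E}
read 0: {A}
read 2: {E}
Reachable ∩ accepting = {} — empty.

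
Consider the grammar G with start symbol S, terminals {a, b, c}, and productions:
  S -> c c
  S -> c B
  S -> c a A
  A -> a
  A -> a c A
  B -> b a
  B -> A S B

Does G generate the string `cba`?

yes

S ⇒ cB ⇒ cba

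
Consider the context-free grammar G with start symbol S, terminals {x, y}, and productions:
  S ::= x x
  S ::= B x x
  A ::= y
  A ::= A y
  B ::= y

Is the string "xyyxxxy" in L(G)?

no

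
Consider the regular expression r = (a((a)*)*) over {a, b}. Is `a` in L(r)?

Split as a·ε: a matches a and ((a)*)* matches ε.

yes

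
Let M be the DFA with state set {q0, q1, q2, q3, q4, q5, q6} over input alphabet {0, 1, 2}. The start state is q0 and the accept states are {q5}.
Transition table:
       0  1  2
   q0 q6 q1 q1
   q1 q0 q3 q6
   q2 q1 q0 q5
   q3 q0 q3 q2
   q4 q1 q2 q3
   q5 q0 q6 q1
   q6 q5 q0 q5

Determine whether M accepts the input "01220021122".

q0 --0--> q6
q6 --1--> q0
q0 --2--> q1
q1 --2--> q6
q6 --0--> q5
q5 --0--> q0
q0 --2--> q1
q1 --1--> q3
q3 --1--> q3
q3 --2--> q2
q2 --2--> q5
End in state q5, which is an accepting state.

accepted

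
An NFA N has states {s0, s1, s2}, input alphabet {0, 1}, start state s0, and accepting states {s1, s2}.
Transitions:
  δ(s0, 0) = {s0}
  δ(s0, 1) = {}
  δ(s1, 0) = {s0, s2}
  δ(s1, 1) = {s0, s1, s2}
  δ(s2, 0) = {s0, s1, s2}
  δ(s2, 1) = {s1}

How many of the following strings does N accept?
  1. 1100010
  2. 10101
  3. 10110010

0

1100010: rejected
10101: rejected
10110010: rejected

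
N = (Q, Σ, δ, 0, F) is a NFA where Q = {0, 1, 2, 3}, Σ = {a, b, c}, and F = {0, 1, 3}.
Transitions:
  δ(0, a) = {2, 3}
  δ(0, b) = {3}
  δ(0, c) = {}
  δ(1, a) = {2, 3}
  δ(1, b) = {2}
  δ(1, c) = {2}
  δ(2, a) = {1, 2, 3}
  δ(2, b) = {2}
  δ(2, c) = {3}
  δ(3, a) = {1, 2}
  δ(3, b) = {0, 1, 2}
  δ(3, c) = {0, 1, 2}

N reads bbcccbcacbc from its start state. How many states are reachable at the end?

Start: {0}
read b: {3}
read b: {0, 1, 2}
read c: {2, 3}
read c: {0, 1, 2, 3}
read c: {0, 1, 2, 3}
read b: {0, 1, 2, 3}
read c: {0, 1, 2, 3}
read a: {1, 2, 3}
read c: {0, 1, 2, 3}
read b: {0, 1, 2, 3}
read c: {0, 1, 2, 3}
Final reachable set {0, 1, 2, 3} has 4 states.

4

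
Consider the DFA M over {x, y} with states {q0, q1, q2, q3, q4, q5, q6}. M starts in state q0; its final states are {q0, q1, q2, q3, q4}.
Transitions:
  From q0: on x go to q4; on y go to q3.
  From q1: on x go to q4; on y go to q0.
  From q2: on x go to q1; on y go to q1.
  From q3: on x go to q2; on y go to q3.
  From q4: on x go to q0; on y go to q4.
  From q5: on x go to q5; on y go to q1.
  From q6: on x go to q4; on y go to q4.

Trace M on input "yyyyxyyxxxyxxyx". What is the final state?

q0

q0 --y--> q3
q3 --y--> q3
q3 --y--> q3
q3 --y--> q3
q3 --x--> q2
q2 --y--> q1
q1 --y--> q0
q0 --x--> q4
q4 --x--> q0
q0 --x--> q4
q4 --y--> q4
q4 --x--> q0
q0 --x--> q4
q4 --y--> q4
q4 --x--> q0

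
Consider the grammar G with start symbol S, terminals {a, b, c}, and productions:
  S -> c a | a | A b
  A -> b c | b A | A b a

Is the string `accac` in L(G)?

no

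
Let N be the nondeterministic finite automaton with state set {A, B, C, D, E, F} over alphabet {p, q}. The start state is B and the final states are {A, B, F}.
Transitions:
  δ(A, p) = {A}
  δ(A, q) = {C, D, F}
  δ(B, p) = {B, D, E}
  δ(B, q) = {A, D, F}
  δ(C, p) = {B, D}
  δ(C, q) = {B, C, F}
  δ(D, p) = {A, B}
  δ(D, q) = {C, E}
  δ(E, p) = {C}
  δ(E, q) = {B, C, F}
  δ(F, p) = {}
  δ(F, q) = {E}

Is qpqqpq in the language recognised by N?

Start: {B}
read q: {A, D, F}
read p: {A, B}
read q: {A, C, D, F}
read q: {B, C, D, E, F}
read p: {A, B, C, D, E}
read q: {A, B, C, D, E, F}
Reachable ∩ accepting = {A, B, F} — nonempty.

accepted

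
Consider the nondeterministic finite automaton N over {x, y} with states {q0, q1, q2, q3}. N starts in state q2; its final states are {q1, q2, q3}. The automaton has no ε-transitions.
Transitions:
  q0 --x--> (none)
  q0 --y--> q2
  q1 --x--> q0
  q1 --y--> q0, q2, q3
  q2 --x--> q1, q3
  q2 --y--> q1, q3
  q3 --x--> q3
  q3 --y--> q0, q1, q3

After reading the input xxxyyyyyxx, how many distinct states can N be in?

2

Start: {q2}
read x: {q1, q3}
read x: {q0, q3}
read x: {q3}
read y: {q0, q1, q3}
read y: {q0, q1, q2, q3}
read y: {q0, q1, q2, q3}
read y: {q0, q1, q2, q3}
read y: {q0, q1, q2, q3}
read x: {q0, q1, q3}
read x: {q0, q3}
Final reachable set {q0, q3} has 2 states.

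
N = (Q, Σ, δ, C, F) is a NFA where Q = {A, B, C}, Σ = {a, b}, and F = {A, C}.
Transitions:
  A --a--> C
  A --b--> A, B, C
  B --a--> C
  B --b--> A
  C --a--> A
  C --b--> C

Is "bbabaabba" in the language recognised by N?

accepted

Start: {C}
read b: {C}
read b: {C}
read a: {A}
read b: {A, B, C}
read a: {A, C}
read a: {A, C}
read b: {A, B, C}
read b: {A, B, C}
read a: {A, C}
Reachable ∩ accepting = {A, C} — nonempty.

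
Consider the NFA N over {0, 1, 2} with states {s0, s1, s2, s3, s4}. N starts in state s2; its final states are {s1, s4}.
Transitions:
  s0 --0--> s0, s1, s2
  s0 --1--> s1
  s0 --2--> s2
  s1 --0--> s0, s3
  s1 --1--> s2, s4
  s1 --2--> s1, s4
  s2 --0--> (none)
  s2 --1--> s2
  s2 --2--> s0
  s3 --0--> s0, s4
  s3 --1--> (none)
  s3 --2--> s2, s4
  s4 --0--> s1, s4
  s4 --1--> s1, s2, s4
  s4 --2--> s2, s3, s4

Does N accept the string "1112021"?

Start: {s2}
read 1: {s2}
read 1: {s2}
read 1: {s2}
read 2: {s0}
read 0: {s0, s1, s2}
read 2: {s0, s1, s2, s4}
read 1: {s1, s2, s4}
Reachable ∩ accepting = {s1, s4} — nonempty.

accepted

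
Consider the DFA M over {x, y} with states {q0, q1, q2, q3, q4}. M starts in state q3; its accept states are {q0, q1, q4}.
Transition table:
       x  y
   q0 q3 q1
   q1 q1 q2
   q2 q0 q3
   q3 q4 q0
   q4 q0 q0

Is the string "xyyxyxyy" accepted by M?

q3 --x--> q4
q4 --y--> q0
q0 --y--> q1
q1 --x--> q1
q1 --y--> q2
q2 --x--> q0
q0 --y--> q1
q1 --y--> q2
End in state q2, which is not an accepting state.

rejected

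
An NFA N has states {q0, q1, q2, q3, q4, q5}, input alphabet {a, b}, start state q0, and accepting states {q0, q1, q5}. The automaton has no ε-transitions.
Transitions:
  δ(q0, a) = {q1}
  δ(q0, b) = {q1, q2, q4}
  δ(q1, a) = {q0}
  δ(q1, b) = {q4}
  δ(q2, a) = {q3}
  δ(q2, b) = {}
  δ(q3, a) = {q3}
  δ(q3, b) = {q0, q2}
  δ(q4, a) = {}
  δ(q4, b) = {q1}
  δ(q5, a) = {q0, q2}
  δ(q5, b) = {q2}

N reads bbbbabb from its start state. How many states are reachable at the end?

2

Start: {q0}
read b: {q1, q2, q4}
read b: {q1, q4}
read b: {q1, q4}
read b: {q1, q4}
read a: {q0}
read b: {q1, q2, q4}
read b: {q1, q4}
Final reachable set {q1, q4} has 2 states.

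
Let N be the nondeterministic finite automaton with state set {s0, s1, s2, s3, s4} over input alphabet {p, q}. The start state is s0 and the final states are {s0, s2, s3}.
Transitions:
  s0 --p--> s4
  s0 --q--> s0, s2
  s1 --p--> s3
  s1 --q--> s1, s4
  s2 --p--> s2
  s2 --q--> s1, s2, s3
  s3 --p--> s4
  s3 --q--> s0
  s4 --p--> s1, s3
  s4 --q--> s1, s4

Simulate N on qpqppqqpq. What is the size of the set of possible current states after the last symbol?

5

Start: {s0}
read q: {s0, s2}
read p: {s2, s4}
read q: {s1, s2, s3, s4}
read p: {s1, s2, s3, s4}
read p: {s1, s2, s3, s4}
read q: {s0, s1, s2, s3, s4}
read q: {s0, s1, s2, s3, s4}
read p: {s1, s2, s3, s4}
read q: {s0, s1, s2, s3, s4}
Final reachable set {s0, s1, s2, s3, s4} has 5 states.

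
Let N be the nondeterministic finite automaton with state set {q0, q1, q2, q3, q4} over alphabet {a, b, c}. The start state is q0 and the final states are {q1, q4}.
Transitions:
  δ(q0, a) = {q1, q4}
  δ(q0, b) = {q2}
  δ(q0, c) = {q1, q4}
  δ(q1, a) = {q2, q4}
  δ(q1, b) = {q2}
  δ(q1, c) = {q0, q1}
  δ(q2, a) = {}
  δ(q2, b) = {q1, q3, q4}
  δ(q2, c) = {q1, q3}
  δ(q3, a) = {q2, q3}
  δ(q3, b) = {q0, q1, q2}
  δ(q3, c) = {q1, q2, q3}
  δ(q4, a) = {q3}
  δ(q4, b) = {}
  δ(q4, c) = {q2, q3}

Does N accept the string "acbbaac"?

accepted

Start: {q0}
read a: {q1, q4}
read c: {q0, q1, q2, q3}
read b: {q0, q1, q2, q3, q4}
read b: {q0, q1, q2, q3, q4}
read a: {q1, q2, q3, q4}
read a: {q2, q3, q4}
read c: {q1, q2, q3}
Reachable ∩ accepting = {q1} — nonempty.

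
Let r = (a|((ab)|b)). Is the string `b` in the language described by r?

The right alternative ((ab)|b) matches b.

yes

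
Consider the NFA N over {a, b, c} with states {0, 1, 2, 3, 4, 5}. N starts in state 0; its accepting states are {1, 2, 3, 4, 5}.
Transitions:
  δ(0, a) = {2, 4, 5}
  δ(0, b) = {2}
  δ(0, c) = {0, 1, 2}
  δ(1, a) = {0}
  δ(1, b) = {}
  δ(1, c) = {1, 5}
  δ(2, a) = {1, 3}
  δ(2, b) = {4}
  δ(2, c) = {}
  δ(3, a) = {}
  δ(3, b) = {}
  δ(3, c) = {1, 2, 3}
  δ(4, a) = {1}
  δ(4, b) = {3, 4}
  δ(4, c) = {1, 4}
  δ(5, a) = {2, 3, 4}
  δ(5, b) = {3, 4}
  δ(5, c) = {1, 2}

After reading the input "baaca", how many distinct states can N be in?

6

Start: {0}
read b: {2}
read a: {1, 3}
read a: {0}
read c: {0, 1, 2}
read a: {0, 1, 2, 3, 4, 5}
Final reachable set {0, 1, 2, 3, 4, 5} has 6 states.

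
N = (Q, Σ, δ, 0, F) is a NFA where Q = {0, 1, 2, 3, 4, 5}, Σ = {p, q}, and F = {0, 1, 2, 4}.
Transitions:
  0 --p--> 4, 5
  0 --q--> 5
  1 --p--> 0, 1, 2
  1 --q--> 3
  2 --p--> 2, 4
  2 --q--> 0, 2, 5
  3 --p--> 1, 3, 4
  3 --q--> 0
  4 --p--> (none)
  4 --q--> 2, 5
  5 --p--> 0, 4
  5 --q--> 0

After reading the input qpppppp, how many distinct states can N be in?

2

Start: {0}
read q: {5}
read p: {0, 4}
read p: {4, 5}
read p: {0, 4}
read p: {4, 5}
read p: {0, 4}
read p: {4, 5}
Final reachable set {4, 5} has 2 states.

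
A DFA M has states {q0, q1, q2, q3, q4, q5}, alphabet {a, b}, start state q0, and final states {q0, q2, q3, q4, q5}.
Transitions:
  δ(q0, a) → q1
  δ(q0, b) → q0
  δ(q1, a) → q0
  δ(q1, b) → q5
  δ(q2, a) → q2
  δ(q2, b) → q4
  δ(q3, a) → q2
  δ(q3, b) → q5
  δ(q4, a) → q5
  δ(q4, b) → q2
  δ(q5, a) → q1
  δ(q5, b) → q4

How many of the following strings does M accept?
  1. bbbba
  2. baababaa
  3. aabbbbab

2

bbbba: rejected
baababaa: accepted
aabbbbab: accepted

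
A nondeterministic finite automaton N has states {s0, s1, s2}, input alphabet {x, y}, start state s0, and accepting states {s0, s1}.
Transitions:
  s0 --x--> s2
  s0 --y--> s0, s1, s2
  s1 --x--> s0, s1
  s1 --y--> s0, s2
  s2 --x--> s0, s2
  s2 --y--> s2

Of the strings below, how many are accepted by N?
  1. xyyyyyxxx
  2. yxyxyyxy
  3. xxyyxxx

xyyyyyxxx: accepted
yxyxyyxy: accepted
xxyyxxx: accepted

3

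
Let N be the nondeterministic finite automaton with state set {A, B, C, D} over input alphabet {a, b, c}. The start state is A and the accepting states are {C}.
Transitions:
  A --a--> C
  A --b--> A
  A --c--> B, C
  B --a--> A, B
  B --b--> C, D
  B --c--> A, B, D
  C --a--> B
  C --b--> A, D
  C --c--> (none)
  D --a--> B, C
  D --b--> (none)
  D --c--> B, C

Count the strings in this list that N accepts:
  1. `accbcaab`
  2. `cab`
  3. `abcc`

1

`accbcaab`: rejected
`cab`: accepted
`abcc`: rejected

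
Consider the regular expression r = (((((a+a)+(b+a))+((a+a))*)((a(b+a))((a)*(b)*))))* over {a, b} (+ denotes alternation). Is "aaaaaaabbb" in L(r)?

Split into 4 pieces aa · aa · aa · abbb; each matches ((((a+a)+(b+a))+((a+a))*)((a(b+a))((a)*(b)*))).

yes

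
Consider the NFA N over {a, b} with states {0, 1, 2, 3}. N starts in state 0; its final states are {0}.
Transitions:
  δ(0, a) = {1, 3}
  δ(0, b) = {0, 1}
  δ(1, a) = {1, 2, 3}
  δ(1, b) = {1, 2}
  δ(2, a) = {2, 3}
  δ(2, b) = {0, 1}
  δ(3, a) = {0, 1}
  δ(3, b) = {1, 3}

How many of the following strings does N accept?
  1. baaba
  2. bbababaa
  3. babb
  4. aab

baaba: accepted
bbababaa: accepted
babb: accepted
aab: accepted

4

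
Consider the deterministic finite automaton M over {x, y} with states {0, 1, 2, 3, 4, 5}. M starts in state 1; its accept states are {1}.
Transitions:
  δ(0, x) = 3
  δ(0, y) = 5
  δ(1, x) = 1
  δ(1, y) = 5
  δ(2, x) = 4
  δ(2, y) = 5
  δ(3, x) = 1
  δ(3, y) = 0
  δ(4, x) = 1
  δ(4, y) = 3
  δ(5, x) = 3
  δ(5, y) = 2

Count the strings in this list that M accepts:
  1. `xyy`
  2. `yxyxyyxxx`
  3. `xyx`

1

`xyy`: rejected
`yxyxyyxxx`: accepted
`xyx`: rejected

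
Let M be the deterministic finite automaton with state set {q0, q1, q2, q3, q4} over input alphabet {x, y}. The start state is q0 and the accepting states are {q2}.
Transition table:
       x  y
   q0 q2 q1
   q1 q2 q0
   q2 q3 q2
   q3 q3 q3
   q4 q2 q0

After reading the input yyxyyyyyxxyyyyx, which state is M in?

q0 --y--> q1
q1 --y--> q0
q0 --x--> q2
q2 --y--> q2
q2 --y--> q2
q2 --y--> q2
q2 --y--> q2
q2 --y--> q2
q2 --x--> q3
q3 --x--> q3
q3 --y--> q3
q3 --y--> q3
q3 --y--> q3
q3 --y--> q3
q3 --x--> q3

q3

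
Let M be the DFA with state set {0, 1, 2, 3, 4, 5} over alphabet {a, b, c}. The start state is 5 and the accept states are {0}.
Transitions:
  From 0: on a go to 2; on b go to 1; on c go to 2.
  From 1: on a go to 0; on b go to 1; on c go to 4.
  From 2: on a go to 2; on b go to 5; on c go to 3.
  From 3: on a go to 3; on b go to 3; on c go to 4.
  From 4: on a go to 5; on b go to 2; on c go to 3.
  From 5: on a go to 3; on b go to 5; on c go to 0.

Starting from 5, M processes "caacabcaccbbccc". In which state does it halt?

5 --c--> 0
0 --a--> 2
2 --a--> 2
2 --c--> 3
3 --a--> 3
3 --b--> 3
3 --c--> 4
4 --a--> 5
5 --c--> 0
0 --c--> 2
2 --b--> 5
5 --b--> 5
5 --c--> 0
0 --c--> 2
2 --c--> 3

3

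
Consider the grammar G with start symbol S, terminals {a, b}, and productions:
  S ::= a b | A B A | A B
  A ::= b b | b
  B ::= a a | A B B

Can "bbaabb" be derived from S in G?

S ⇒ ABA ⇒ bbBA ⇒ bbaaA ⇒ bbaabb

yes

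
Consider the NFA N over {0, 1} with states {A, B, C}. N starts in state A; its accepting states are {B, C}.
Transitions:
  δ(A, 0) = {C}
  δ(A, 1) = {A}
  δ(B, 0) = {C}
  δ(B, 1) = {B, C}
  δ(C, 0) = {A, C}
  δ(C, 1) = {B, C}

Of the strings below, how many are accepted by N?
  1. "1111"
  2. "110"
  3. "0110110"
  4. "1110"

3

"1111": rejected
"110": accepted
"0110110": accepted
"1110": accepted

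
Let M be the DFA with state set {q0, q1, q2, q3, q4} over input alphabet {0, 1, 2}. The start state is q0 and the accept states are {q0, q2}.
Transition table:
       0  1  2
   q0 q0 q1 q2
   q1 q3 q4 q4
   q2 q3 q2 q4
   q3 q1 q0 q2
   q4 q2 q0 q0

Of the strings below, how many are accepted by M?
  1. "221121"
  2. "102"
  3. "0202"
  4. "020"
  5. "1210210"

3

"221121": accepted
"102": accepted
"0202": accepted
"020": rejected
"1210210": rejected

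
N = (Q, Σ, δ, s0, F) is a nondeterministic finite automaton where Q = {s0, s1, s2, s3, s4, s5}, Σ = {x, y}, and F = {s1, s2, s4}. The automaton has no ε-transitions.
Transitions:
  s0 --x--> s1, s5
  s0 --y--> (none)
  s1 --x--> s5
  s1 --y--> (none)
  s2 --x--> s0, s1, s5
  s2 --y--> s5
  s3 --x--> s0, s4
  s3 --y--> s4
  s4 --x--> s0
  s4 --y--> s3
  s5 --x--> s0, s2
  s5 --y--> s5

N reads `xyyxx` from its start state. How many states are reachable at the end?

3

Start: {s0}
read x: {s1, s5}
read y: {s5}
read y: {s5}
read x: {s0, s2}
read x: {s0, s1, s5}
Final reachable set {s0, s1, s5} has 3 states.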